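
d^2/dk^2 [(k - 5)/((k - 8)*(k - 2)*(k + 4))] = 6*(k^5 - 16*k^4 + 100*k^3 - 188*k^2 - 16*k - 1088)/(k^9 - 18*k^8 + 36*k^7 + 840*k^6 - 3168*k^5 - 12672*k^4 + 53760*k^3 + 36864*k^2 - 294912*k + 262144)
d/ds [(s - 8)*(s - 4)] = 2*s - 12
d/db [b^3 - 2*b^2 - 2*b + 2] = 3*b^2 - 4*b - 2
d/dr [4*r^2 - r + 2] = 8*r - 1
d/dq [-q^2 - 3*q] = -2*q - 3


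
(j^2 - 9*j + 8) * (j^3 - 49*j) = j^5 - 9*j^4 - 41*j^3 + 441*j^2 - 392*j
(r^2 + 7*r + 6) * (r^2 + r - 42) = r^4 + 8*r^3 - 29*r^2 - 288*r - 252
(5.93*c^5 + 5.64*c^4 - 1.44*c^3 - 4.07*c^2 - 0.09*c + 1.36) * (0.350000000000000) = 2.0755*c^5 + 1.974*c^4 - 0.504*c^3 - 1.4245*c^2 - 0.0315*c + 0.476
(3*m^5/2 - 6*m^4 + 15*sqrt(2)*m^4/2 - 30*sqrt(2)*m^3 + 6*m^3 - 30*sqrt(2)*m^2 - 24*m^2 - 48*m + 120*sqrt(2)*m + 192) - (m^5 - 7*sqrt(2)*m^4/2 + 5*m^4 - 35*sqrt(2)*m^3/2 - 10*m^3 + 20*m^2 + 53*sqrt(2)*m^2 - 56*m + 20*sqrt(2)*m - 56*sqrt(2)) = m^5/2 - 11*m^4 + 11*sqrt(2)*m^4 - 25*sqrt(2)*m^3/2 + 16*m^3 - 83*sqrt(2)*m^2 - 44*m^2 + 8*m + 100*sqrt(2)*m + 56*sqrt(2) + 192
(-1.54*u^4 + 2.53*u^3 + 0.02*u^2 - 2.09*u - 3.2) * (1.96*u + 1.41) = -3.0184*u^5 + 2.7874*u^4 + 3.6065*u^3 - 4.0682*u^2 - 9.2189*u - 4.512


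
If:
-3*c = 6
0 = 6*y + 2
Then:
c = -2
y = -1/3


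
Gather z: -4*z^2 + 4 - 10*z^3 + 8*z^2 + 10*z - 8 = -10*z^3 + 4*z^2 + 10*z - 4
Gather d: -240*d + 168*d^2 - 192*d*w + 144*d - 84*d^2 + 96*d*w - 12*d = 84*d^2 + d*(-96*w - 108)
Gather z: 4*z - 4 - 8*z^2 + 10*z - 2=-8*z^2 + 14*z - 6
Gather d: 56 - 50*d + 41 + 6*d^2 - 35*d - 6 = 6*d^2 - 85*d + 91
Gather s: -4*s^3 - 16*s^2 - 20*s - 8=-4*s^3 - 16*s^2 - 20*s - 8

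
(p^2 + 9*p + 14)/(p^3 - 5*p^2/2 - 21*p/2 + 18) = 2*(p^2 + 9*p + 14)/(2*p^3 - 5*p^2 - 21*p + 36)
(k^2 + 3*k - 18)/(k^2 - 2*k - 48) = (k - 3)/(k - 8)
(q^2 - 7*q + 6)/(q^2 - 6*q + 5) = (q - 6)/(q - 5)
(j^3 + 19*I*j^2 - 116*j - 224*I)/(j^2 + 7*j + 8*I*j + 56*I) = (j^2 + 11*I*j - 28)/(j + 7)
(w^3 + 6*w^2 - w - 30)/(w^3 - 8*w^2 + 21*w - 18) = (w^2 + 8*w + 15)/(w^2 - 6*w + 9)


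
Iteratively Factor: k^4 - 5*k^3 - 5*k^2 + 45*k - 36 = (k - 4)*(k^3 - k^2 - 9*k + 9) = (k - 4)*(k - 3)*(k^2 + 2*k - 3) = (k - 4)*(k - 3)*(k - 1)*(k + 3)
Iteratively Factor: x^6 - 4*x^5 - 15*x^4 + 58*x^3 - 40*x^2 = (x)*(x^5 - 4*x^4 - 15*x^3 + 58*x^2 - 40*x) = x^2*(x^4 - 4*x^3 - 15*x^2 + 58*x - 40) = x^2*(x - 5)*(x^3 + x^2 - 10*x + 8) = x^2*(x - 5)*(x - 1)*(x^2 + 2*x - 8) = x^2*(x - 5)*(x - 1)*(x + 4)*(x - 2)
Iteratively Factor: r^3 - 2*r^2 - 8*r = (r + 2)*(r^2 - 4*r) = (r - 4)*(r + 2)*(r)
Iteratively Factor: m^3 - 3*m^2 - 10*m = (m)*(m^2 - 3*m - 10) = m*(m - 5)*(m + 2)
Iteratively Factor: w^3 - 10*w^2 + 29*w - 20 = (w - 1)*(w^2 - 9*w + 20) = (w - 5)*(w - 1)*(w - 4)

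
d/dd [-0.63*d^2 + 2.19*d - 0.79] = 2.19 - 1.26*d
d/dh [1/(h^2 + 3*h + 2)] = (-2*h - 3)/(h^2 + 3*h + 2)^2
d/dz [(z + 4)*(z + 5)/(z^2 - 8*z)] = (-17*z^2 - 40*z + 160)/(z^2*(z^2 - 16*z + 64))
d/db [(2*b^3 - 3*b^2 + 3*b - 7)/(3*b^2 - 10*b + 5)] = (6*b^4 - 40*b^3 + 51*b^2 + 12*b - 55)/(9*b^4 - 60*b^3 + 130*b^2 - 100*b + 25)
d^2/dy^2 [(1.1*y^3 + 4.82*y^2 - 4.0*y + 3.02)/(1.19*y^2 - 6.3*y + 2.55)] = (1.77635683940025e-15*y^5 - 7.105427357601e-15*y^4 + 141.58438*y^3 - 168.127008*y^2 - 20.10114*y + 155.56332)/(1.685159*y^6 - 26.76429*y^5 + 152.526465*y^4 - 364.7511*y^3 + 326.842425*y^2 - 122.89725*y + 16.581375)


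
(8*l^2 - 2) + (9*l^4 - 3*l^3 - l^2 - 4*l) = 9*l^4 - 3*l^3 + 7*l^2 - 4*l - 2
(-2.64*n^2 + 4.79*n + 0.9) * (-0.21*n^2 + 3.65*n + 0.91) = 0.5544*n^4 - 10.6419*n^3 + 14.8921*n^2 + 7.6439*n + 0.819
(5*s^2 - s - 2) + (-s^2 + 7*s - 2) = 4*s^2 + 6*s - 4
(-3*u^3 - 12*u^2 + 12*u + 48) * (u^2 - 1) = -3*u^5 - 12*u^4 + 15*u^3 + 60*u^2 - 12*u - 48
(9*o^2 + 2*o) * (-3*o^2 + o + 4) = -27*o^4 + 3*o^3 + 38*o^2 + 8*o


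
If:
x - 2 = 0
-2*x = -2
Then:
No Solution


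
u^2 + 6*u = u*(u + 6)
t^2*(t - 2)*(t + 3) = t^4 + t^3 - 6*t^2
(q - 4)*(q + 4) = q^2 - 16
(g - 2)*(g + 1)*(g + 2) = g^3 + g^2 - 4*g - 4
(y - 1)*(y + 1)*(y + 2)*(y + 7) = y^4 + 9*y^3 + 13*y^2 - 9*y - 14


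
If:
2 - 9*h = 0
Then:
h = 2/9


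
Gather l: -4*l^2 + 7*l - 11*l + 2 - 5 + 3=-4*l^2 - 4*l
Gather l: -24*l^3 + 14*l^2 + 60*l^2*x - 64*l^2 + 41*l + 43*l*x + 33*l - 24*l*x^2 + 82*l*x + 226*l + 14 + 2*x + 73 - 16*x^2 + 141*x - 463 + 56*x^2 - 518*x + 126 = -24*l^3 + l^2*(60*x - 50) + l*(-24*x^2 + 125*x + 300) + 40*x^2 - 375*x - 250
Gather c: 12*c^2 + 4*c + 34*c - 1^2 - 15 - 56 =12*c^2 + 38*c - 72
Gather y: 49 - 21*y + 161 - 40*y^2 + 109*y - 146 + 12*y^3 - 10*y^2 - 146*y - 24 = 12*y^3 - 50*y^2 - 58*y + 40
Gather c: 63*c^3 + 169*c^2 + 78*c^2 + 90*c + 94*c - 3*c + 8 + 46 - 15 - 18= 63*c^3 + 247*c^2 + 181*c + 21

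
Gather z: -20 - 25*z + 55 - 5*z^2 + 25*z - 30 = 5 - 5*z^2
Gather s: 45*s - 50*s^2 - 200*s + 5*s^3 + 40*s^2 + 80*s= 5*s^3 - 10*s^2 - 75*s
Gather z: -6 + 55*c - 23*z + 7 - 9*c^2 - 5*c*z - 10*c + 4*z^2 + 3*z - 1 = -9*c^2 + 45*c + 4*z^2 + z*(-5*c - 20)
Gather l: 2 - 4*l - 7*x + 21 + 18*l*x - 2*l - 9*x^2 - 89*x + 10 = l*(18*x - 6) - 9*x^2 - 96*x + 33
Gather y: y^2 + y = y^2 + y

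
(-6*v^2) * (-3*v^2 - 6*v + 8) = 18*v^4 + 36*v^3 - 48*v^2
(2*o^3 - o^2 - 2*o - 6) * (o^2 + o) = 2*o^5 + o^4 - 3*o^3 - 8*o^2 - 6*o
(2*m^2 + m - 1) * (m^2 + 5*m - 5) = 2*m^4 + 11*m^3 - 6*m^2 - 10*m + 5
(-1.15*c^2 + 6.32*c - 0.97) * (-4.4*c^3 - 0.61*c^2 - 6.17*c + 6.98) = 5.06*c^5 - 27.1065*c^4 + 7.5083*c^3 - 46.4297*c^2 + 50.0985*c - 6.7706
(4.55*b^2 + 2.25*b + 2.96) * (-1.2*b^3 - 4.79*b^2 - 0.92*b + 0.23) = -5.46*b^5 - 24.4945*b^4 - 18.5155*b^3 - 15.2019*b^2 - 2.2057*b + 0.6808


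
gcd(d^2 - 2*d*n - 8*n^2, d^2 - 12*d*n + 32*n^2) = d - 4*n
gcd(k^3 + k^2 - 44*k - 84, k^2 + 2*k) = k + 2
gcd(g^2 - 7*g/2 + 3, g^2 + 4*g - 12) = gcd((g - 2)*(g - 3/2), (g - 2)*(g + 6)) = g - 2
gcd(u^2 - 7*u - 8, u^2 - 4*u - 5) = u + 1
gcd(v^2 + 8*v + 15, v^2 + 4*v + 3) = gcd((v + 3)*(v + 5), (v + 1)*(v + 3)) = v + 3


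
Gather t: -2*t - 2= -2*t - 2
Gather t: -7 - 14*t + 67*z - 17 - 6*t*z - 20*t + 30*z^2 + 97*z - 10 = t*(-6*z - 34) + 30*z^2 + 164*z - 34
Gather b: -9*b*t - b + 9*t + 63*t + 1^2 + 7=b*(-9*t - 1) + 72*t + 8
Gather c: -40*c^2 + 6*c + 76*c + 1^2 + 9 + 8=-40*c^2 + 82*c + 18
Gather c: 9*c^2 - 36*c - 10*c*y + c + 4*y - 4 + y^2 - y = 9*c^2 + c*(-10*y - 35) + y^2 + 3*y - 4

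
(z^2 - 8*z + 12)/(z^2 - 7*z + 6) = (z - 2)/(z - 1)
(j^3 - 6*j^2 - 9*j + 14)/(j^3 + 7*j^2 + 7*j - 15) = (j^2 - 5*j - 14)/(j^2 + 8*j + 15)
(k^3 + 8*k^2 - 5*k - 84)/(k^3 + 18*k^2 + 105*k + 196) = (k - 3)/(k + 7)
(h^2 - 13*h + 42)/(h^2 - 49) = (h - 6)/(h + 7)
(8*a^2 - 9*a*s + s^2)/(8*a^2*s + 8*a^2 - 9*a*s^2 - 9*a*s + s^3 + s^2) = 1/(s + 1)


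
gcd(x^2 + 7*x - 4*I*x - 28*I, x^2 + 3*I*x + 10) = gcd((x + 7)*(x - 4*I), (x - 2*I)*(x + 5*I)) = 1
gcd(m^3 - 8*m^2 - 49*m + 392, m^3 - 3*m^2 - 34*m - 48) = m - 8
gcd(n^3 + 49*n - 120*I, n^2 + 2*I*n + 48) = n + 8*I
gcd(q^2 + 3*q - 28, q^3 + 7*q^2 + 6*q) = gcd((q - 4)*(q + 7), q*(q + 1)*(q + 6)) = 1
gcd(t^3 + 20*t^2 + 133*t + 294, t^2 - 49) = t + 7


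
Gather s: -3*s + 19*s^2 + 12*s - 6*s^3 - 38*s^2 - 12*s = -6*s^3 - 19*s^2 - 3*s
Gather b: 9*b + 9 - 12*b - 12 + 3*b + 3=0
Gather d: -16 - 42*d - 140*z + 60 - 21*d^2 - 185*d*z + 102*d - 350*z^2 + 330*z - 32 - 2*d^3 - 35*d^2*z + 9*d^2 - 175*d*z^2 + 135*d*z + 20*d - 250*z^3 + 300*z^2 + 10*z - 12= -2*d^3 + d^2*(-35*z - 12) + d*(-175*z^2 - 50*z + 80) - 250*z^3 - 50*z^2 + 200*z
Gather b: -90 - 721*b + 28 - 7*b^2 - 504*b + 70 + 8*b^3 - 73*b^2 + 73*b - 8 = 8*b^3 - 80*b^2 - 1152*b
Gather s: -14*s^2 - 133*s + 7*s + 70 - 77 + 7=-14*s^2 - 126*s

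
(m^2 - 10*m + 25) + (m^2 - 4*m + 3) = 2*m^2 - 14*m + 28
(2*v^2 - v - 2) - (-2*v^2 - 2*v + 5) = 4*v^2 + v - 7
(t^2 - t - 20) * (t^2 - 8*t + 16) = t^4 - 9*t^3 + 4*t^2 + 144*t - 320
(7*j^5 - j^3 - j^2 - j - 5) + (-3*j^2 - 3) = 7*j^5 - j^3 - 4*j^2 - j - 8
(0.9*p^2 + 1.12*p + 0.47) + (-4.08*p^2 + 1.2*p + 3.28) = -3.18*p^2 + 2.32*p + 3.75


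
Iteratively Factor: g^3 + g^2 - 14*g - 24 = (g + 3)*(g^2 - 2*g - 8) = (g + 2)*(g + 3)*(g - 4)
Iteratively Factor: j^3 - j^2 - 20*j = (j - 5)*(j^2 + 4*j) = (j - 5)*(j + 4)*(j)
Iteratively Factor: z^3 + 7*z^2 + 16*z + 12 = (z + 3)*(z^2 + 4*z + 4) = (z + 2)*(z + 3)*(z + 2)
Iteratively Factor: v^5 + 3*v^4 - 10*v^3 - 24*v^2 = (v - 3)*(v^4 + 6*v^3 + 8*v^2) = (v - 3)*(v + 4)*(v^3 + 2*v^2) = v*(v - 3)*(v + 4)*(v^2 + 2*v) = v^2*(v - 3)*(v + 4)*(v + 2)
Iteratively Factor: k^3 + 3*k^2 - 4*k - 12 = (k + 3)*(k^2 - 4) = (k + 2)*(k + 3)*(k - 2)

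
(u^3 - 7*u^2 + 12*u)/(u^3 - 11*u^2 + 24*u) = (u - 4)/(u - 8)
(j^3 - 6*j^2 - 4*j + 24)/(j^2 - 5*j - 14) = (j^2 - 8*j + 12)/(j - 7)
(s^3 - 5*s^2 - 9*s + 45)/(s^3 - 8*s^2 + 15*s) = (s + 3)/s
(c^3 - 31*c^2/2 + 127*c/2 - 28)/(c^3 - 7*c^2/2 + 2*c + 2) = (2*c^3 - 31*c^2 + 127*c - 56)/(2*c^3 - 7*c^2 + 4*c + 4)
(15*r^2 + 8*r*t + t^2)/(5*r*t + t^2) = (3*r + t)/t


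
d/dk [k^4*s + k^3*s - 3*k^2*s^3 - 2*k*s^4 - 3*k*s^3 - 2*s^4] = s*(4*k^3 + 3*k^2 - 6*k*s^2 - 2*s^3 - 3*s^2)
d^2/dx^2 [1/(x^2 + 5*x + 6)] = 2*(-x^2 - 5*x + (2*x + 5)^2 - 6)/(x^2 + 5*x + 6)^3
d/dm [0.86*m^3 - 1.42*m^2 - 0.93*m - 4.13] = 2.58*m^2 - 2.84*m - 0.93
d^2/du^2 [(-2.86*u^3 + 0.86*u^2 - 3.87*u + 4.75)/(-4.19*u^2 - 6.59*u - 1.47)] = (5.6843418860808e-14*u^5 - 2.27373675443232e-13*u^4 + 396.554562*u^3 - 302.332794*u^2 - 892.882752*u - 432.75005)/(73.560059*u^6 + 347.084097*u^5 + 623.313618*u^4 + 529.729901*u^3 + 218.680434*u^2 + 42.720993*u + 3.176523)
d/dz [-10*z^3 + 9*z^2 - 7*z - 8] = -30*z^2 + 18*z - 7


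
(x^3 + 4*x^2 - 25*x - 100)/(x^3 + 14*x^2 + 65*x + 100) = (x - 5)/(x + 5)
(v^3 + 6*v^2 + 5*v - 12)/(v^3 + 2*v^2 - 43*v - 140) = (v^2 + 2*v - 3)/(v^2 - 2*v - 35)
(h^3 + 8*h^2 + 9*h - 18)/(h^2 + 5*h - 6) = h + 3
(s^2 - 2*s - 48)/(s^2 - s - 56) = (s + 6)/(s + 7)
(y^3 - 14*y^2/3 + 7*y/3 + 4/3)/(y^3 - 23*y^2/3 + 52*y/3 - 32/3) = (3*y + 1)/(3*y - 8)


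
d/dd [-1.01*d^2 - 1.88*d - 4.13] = -2.02*d - 1.88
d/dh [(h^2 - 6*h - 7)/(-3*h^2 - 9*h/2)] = 2*(-15*h^2 - 28*h - 21)/(3*h^2*(4*h^2 + 12*h + 9))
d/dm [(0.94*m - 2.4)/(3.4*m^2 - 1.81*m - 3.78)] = (-3.196*m^2 + 16.32*m - 7.8972)/(11.56*m^4 - 12.308*m^3 - 22.4279*m^2 + 13.6836*m + 14.2884)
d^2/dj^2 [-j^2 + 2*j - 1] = -2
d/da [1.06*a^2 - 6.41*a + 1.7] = 2.12*a - 6.41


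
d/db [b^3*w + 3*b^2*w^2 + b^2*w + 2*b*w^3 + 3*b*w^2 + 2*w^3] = w*(3*b^2 + 6*b*w + 2*b + 2*w^2 + 3*w)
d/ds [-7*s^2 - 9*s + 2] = -14*s - 9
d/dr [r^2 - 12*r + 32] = 2*r - 12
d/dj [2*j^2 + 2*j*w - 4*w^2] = 4*j + 2*w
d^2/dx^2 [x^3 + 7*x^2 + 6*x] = 6*x + 14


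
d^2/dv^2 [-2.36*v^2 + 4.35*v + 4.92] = -4.72000000000000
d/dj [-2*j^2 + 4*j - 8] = 4 - 4*j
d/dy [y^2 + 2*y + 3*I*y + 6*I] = 2*y + 2 + 3*I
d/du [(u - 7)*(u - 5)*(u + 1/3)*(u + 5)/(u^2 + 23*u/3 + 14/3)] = (18*u^5 + 147*u^4 - 752*u^3 - 4226*u^2 - 3346*u + 2975)/(9*u^4 + 138*u^3 + 613*u^2 + 644*u + 196)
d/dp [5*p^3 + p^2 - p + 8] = 15*p^2 + 2*p - 1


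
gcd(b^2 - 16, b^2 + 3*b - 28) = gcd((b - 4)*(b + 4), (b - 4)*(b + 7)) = b - 4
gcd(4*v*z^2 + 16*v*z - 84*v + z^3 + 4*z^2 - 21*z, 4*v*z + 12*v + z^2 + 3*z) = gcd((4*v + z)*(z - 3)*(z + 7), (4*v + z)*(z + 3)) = 4*v + z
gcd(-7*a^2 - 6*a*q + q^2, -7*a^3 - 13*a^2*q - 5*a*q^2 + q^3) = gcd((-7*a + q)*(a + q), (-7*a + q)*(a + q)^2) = -7*a^2 - 6*a*q + q^2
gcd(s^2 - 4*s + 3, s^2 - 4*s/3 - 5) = s - 3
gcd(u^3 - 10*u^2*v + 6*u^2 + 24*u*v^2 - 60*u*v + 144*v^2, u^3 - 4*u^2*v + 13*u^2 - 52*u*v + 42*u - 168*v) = u^2 - 4*u*v + 6*u - 24*v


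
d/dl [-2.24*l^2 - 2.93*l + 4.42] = -4.48*l - 2.93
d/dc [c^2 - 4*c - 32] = 2*c - 4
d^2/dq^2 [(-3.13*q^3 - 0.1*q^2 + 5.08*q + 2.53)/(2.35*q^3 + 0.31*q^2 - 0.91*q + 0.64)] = (3.45591*q^6 + 128.16477*q^5 + 245.07492*q^4 + 50.300474*q^3 - 111.63096*q^2 - 40.852518*q + 9.021546)/(12.977875*q^9 + 5.135925*q^8 - 14.39892*q^7 + 6.655381*q^6 + 8.373192*q^5 - 7.257195*q^4 + 1.050845*q^3 + 1.97088*q^2 - 1.118208*q + 0.262144)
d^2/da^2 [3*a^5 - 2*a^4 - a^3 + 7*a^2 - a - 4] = 60*a^3 - 24*a^2 - 6*a + 14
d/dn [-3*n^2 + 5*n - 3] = 5 - 6*n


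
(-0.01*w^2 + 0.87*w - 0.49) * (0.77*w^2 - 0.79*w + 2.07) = -0.0077*w^4 + 0.6778*w^3 - 1.0853*w^2 + 2.188*w - 1.0143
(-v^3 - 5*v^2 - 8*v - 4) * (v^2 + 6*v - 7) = -v^5 - 11*v^4 - 31*v^3 - 17*v^2 + 32*v + 28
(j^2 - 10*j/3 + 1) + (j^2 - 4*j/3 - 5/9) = 2*j^2 - 14*j/3 + 4/9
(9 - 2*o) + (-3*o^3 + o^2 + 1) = -3*o^3 + o^2 - 2*o + 10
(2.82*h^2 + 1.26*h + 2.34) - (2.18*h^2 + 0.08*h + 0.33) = 0.64*h^2 + 1.18*h + 2.01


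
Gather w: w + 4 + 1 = w + 5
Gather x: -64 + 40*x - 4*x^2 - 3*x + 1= -4*x^2 + 37*x - 63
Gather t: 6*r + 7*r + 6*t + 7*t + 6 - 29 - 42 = 13*r + 13*t - 65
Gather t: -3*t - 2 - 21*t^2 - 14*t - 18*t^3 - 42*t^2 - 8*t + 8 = -18*t^3 - 63*t^2 - 25*t + 6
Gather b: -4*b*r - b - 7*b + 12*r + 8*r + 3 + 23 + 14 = b*(-4*r - 8) + 20*r + 40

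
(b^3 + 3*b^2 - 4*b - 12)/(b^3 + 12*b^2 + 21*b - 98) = (b^2 + 5*b + 6)/(b^2 + 14*b + 49)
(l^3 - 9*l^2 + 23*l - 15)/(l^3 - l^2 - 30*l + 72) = (l^2 - 6*l + 5)/(l^2 + 2*l - 24)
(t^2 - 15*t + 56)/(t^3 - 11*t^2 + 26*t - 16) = (t - 7)/(t^2 - 3*t + 2)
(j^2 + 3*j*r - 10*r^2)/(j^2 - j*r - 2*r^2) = (j + 5*r)/(j + r)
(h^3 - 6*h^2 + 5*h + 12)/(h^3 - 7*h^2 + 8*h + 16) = (h - 3)/(h - 4)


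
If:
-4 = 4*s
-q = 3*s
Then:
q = 3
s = -1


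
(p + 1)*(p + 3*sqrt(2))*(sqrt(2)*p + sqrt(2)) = sqrt(2)*p^3 + 2*sqrt(2)*p^2 + 6*p^2 + sqrt(2)*p + 12*p + 6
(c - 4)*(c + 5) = c^2 + c - 20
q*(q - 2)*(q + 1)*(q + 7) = q^4 + 6*q^3 - 9*q^2 - 14*q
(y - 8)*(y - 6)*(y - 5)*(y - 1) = y^4 - 20*y^3 + 137*y^2 - 358*y + 240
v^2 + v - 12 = (v - 3)*(v + 4)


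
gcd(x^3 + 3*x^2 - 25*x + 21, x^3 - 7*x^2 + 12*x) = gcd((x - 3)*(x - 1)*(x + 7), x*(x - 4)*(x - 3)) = x - 3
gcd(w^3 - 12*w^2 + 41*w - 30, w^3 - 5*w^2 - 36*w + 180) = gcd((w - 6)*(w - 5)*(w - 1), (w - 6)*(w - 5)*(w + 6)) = w^2 - 11*w + 30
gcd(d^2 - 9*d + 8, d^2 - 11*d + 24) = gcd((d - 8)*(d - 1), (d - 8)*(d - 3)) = d - 8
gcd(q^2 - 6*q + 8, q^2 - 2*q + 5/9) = 1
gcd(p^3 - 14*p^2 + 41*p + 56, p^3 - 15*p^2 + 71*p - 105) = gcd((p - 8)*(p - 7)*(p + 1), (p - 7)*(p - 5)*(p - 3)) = p - 7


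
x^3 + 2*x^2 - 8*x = x*(x - 2)*(x + 4)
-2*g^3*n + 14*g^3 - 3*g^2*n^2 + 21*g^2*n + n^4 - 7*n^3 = (-2*g + n)*(g + n)^2*(n - 7)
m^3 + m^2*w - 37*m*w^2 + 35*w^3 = (m - 5*w)*(m - w)*(m + 7*w)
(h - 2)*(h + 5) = h^2 + 3*h - 10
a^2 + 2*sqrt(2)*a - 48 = (a - 4*sqrt(2))*(a + 6*sqrt(2))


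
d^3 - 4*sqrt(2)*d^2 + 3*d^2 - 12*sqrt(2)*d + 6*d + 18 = (d + 3)*(d - 3*sqrt(2))*(d - sqrt(2))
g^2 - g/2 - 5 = (g - 5/2)*(g + 2)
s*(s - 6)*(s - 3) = s^3 - 9*s^2 + 18*s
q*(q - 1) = q^2 - q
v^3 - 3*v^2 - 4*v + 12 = (v - 3)*(v - 2)*(v + 2)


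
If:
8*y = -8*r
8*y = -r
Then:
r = 0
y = 0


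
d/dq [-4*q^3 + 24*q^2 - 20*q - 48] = -12*q^2 + 48*q - 20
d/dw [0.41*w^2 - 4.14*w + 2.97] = 0.82*w - 4.14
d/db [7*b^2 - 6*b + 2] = 14*b - 6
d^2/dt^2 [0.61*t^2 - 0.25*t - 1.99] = 1.22000000000000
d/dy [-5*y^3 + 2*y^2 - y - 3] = -15*y^2 + 4*y - 1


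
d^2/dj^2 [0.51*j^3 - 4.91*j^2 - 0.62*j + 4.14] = 3.06*j - 9.82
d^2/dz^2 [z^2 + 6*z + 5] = 2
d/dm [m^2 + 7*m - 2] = 2*m + 7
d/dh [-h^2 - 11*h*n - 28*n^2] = -2*h - 11*n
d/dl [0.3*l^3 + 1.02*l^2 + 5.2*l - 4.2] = 0.9*l^2 + 2.04*l + 5.2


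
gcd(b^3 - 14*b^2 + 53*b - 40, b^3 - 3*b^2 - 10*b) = b - 5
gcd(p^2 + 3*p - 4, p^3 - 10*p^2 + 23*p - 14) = p - 1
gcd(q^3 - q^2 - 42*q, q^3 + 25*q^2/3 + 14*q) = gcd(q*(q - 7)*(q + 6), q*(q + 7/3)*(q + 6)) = q^2 + 6*q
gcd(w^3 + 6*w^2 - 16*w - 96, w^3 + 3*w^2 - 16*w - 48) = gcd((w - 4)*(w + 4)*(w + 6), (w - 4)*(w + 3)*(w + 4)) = w^2 - 16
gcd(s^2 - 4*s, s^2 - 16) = s - 4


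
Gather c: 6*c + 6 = 6*c + 6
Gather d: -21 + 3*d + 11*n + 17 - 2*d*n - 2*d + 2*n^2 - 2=d*(1 - 2*n) + 2*n^2 + 11*n - 6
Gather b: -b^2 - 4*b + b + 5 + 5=-b^2 - 3*b + 10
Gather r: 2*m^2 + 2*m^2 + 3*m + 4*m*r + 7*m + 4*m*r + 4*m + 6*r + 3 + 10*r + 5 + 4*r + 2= 4*m^2 + 14*m + r*(8*m + 20) + 10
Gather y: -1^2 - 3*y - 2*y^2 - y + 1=-2*y^2 - 4*y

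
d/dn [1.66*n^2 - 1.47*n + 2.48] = 3.32*n - 1.47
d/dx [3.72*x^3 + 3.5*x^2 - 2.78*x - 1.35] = 11.16*x^2 + 7.0*x - 2.78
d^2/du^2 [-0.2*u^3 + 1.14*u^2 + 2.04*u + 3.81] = 2.28 - 1.2*u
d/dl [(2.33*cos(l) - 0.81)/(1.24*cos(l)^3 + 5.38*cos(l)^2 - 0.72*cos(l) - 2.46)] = (5.7784*cos(l)^3 + 9.5222*cos(l)^2 - 8.7156*cos(l) + 6.315)*sin(l)/(1.5376*cos(l)^6 + 13.3424*cos(l)^5 + 27.1588*cos(l)^4 - 13.848*cos(l)^3 - 25.9512*cos(l)^2 + 3.5424*cos(l) + 6.0516)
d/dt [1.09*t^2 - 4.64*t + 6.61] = 2.18*t - 4.64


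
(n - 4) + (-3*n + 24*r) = -2*n + 24*r - 4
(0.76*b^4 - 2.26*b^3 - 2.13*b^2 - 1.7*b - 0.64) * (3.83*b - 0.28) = 2.9108*b^5 - 8.8686*b^4 - 7.5251*b^3 - 5.9146*b^2 - 1.9752*b + 0.1792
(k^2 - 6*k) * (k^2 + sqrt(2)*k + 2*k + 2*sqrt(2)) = k^4 - 4*k^3 + sqrt(2)*k^3 - 12*k^2 - 4*sqrt(2)*k^2 - 12*sqrt(2)*k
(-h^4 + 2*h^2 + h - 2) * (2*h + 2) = -2*h^5 - 2*h^4 + 4*h^3 + 6*h^2 - 2*h - 4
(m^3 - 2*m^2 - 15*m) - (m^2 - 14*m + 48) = m^3 - 3*m^2 - m - 48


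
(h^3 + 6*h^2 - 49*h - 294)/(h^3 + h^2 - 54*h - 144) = (h^2 - 49)/(h^2 - 5*h - 24)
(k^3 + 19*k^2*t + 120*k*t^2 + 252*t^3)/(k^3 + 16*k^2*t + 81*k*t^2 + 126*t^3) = (k + 6*t)/(k + 3*t)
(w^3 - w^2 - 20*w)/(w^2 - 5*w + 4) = w*(w^2 - w - 20)/(w^2 - 5*w + 4)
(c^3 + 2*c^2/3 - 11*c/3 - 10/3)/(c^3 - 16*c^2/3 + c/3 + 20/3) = (3*c^2 - c - 10)/(3*c^2 - 19*c + 20)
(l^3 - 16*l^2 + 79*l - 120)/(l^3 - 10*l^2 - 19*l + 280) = (l^2 - 8*l + 15)/(l^2 - 2*l - 35)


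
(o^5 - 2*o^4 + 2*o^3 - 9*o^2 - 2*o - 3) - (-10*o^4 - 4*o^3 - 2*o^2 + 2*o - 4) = o^5 + 8*o^4 + 6*o^3 - 7*o^2 - 4*o + 1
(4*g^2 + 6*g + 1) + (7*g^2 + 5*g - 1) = 11*g^2 + 11*g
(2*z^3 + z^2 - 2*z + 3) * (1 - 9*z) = -18*z^4 - 7*z^3 + 19*z^2 - 29*z + 3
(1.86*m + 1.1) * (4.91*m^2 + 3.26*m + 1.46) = 9.1326*m^3 + 11.4646*m^2 + 6.3016*m + 1.606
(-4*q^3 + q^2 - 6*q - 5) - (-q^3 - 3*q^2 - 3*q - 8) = -3*q^3 + 4*q^2 - 3*q + 3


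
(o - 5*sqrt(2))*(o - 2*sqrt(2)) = o^2 - 7*sqrt(2)*o + 20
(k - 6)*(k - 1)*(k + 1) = k^3 - 6*k^2 - k + 6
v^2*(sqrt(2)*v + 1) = sqrt(2)*v^3 + v^2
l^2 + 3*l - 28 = (l - 4)*(l + 7)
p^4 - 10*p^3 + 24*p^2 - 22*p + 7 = (p - 7)*(p - 1)^3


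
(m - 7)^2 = m^2 - 14*m + 49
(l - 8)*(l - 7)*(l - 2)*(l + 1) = l^4 - 16*l^3 + 69*l^2 - 26*l - 112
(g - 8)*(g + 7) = g^2 - g - 56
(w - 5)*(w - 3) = w^2 - 8*w + 15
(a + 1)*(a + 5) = a^2 + 6*a + 5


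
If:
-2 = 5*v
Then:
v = -2/5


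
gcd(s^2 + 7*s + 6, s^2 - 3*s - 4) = s + 1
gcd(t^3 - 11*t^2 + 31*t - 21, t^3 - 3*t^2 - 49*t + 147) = t^2 - 10*t + 21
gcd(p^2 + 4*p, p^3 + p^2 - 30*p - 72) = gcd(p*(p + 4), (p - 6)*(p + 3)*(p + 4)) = p + 4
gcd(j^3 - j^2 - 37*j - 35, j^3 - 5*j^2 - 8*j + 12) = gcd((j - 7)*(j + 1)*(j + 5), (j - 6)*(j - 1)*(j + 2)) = 1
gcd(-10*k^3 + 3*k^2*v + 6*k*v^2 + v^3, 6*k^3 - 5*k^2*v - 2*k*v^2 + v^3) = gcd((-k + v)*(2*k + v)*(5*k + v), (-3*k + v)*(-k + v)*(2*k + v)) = -2*k^2 + k*v + v^2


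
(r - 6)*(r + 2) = r^2 - 4*r - 12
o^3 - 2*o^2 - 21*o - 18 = (o - 6)*(o + 1)*(o + 3)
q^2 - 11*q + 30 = (q - 6)*(q - 5)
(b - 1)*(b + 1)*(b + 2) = b^3 + 2*b^2 - b - 2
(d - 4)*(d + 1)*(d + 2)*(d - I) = d^4 - d^3 - I*d^3 - 10*d^2 + I*d^2 - 8*d + 10*I*d + 8*I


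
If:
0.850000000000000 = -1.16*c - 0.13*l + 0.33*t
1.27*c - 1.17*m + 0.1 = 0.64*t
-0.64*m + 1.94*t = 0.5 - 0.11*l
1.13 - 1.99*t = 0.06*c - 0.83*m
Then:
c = -0.01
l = -5.18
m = -0.20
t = 0.49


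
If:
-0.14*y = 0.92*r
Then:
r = -0.152173913043478*y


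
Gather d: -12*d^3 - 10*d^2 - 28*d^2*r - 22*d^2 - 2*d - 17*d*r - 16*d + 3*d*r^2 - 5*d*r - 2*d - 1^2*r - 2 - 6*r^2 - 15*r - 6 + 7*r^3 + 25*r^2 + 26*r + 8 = -12*d^3 + d^2*(-28*r - 32) + d*(3*r^2 - 22*r - 20) + 7*r^3 + 19*r^2 + 10*r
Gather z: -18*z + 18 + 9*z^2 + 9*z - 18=9*z^2 - 9*z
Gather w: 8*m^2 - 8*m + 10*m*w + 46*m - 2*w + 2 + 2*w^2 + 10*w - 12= 8*m^2 + 38*m + 2*w^2 + w*(10*m + 8) - 10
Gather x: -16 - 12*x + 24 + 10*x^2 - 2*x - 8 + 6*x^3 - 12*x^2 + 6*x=6*x^3 - 2*x^2 - 8*x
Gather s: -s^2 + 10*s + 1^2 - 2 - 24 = -s^2 + 10*s - 25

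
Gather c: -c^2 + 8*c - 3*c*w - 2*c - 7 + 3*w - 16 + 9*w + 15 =-c^2 + c*(6 - 3*w) + 12*w - 8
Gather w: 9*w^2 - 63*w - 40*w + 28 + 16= 9*w^2 - 103*w + 44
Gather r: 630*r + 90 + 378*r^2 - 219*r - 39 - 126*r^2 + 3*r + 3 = 252*r^2 + 414*r + 54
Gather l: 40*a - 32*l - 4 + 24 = 40*a - 32*l + 20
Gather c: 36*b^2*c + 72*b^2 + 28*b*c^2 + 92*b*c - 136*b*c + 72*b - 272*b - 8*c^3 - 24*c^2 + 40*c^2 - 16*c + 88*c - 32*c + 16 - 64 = 72*b^2 - 200*b - 8*c^3 + c^2*(28*b + 16) + c*(36*b^2 - 44*b + 40) - 48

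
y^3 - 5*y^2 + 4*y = y*(y - 4)*(y - 1)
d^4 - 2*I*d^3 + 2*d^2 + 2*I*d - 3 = (d - 1)*(d + 1)*(d - 3*I)*(d + I)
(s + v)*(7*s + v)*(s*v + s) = 7*s^3*v + 7*s^3 + 8*s^2*v^2 + 8*s^2*v + s*v^3 + s*v^2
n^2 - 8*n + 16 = (n - 4)^2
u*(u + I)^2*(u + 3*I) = u^4 + 5*I*u^3 - 7*u^2 - 3*I*u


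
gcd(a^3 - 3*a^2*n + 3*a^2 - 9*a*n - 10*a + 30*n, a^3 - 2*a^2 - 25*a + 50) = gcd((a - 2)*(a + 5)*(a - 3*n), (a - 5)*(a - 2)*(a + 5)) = a^2 + 3*a - 10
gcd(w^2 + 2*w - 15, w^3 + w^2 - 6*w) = 1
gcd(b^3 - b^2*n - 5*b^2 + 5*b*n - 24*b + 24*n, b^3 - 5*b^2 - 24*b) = b^2 - 5*b - 24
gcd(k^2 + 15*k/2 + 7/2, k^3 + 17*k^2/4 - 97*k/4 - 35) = k + 7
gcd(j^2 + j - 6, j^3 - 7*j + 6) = j^2 + j - 6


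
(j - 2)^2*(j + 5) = j^3 + j^2 - 16*j + 20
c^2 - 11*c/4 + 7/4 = (c - 7/4)*(c - 1)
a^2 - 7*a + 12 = (a - 4)*(a - 3)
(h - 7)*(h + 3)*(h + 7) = h^3 + 3*h^2 - 49*h - 147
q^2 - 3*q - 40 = (q - 8)*(q + 5)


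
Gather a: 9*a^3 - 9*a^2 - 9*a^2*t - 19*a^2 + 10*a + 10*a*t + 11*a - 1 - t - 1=9*a^3 + a^2*(-9*t - 28) + a*(10*t + 21) - t - 2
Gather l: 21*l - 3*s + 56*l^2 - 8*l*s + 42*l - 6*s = 56*l^2 + l*(63 - 8*s) - 9*s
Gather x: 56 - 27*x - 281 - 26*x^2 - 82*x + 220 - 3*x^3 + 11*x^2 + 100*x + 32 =-3*x^3 - 15*x^2 - 9*x + 27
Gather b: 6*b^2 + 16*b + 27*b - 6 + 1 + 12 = 6*b^2 + 43*b + 7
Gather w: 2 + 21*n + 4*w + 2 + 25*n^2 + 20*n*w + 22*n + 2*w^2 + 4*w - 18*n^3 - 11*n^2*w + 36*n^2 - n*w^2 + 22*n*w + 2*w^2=-18*n^3 + 61*n^2 + 43*n + w^2*(4 - n) + w*(-11*n^2 + 42*n + 8) + 4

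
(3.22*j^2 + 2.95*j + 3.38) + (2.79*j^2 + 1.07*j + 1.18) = 6.01*j^2 + 4.02*j + 4.56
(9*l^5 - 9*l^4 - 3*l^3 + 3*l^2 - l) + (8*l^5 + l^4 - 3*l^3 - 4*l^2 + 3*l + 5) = 17*l^5 - 8*l^4 - 6*l^3 - l^2 + 2*l + 5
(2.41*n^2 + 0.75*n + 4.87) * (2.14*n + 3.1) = 5.1574*n^3 + 9.076*n^2 + 12.7468*n + 15.097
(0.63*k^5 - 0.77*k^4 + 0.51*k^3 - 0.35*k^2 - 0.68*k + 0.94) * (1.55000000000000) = 0.9765*k^5 - 1.1935*k^4 + 0.7905*k^3 - 0.5425*k^2 - 1.054*k + 1.457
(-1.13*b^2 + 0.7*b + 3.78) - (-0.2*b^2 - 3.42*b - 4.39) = -0.93*b^2 + 4.12*b + 8.17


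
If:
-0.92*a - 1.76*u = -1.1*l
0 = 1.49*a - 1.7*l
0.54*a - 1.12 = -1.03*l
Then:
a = 0.78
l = 0.68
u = 0.02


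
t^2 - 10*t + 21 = (t - 7)*(t - 3)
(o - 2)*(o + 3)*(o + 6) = o^3 + 7*o^2 - 36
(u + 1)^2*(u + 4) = u^3 + 6*u^2 + 9*u + 4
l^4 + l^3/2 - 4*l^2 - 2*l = l*(l - 2)*(l + 1/2)*(l + 2)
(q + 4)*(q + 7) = q^2 + 11*q + 28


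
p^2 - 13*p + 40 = (p - 8)*(p - 5)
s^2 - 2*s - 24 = (s - 6)*(s + 4)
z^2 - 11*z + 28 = (z - 7)*(z - 4)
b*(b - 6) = b^2 - 6*b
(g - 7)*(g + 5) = g^2 - 2*g - 35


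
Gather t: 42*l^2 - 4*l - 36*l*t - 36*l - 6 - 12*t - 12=42*l^2 - 40*l + t*(-36*l - 12) - 18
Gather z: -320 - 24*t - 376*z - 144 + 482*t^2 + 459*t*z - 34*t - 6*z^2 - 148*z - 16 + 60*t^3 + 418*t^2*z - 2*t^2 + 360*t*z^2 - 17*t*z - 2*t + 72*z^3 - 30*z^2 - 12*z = 60*t^3 + 480*t^2 - 60*t + 72*z^3 + z^2*(360*t - 36) + z*(418*t^2 + 442*t - 536) - 480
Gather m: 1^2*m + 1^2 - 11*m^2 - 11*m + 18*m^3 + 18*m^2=18*m^3 + 7*m^2 - 10*m + 1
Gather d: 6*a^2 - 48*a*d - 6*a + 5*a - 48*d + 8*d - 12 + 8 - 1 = 6*a^2 - a + d*(-48*a - 40) - 5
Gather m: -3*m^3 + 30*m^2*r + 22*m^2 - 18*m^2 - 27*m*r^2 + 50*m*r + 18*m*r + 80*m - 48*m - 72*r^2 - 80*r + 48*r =-3*m^3 + m^2*(30*r + 4) + m*(-27*r^2 + 68*r + 32) - 72*r^2 - 32*r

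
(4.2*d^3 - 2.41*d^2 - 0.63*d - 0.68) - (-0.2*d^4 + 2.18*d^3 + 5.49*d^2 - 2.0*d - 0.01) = 0.2*d^4 + 2.02*d^3 - 7.9*d^2 + 1.37*d - 0.67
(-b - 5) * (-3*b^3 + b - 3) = 3*b^4 + 15*b^3 - b^2 - 2*b + 15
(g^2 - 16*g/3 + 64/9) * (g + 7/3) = g^3 - 3*g^2 - 16*g/3 + 448/27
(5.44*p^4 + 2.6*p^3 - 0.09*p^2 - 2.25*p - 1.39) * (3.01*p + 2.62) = 16.3744*p^5 + 22.0788*p^4 + 6.5411*p^3 - 7.0083*p^2 - 10.0789*p - 3.6418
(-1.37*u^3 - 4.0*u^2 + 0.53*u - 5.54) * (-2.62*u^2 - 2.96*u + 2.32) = 3.5894*u^5 + 14.5352*u^4 + 7.273*u^3 + 3.666*u^2 + 17.628*u - 12.8528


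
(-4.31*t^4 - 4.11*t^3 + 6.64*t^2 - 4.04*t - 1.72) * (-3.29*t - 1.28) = 14.1799*t^5 + 19.0387*t^4 - 16.5848*t^3 + 4.7924*t^2 + 10.83*t + 2.2016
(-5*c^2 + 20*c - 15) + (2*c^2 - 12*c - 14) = -3*c^2 + 8*c - 29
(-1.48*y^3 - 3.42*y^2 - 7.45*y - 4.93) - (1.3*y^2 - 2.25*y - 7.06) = -1.48*y^3 - 4.72*y^2 - 5.2*y + 2.13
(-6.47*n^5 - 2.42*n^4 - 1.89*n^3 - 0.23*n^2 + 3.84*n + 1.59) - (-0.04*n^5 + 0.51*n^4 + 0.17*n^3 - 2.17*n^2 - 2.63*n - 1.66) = -6.43*n^5 - 2.93*n^4 - 2.06*n^3 + 1.94*n^2 + 6.47*n + 3.25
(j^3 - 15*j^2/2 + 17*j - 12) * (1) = j^3 - 15*j^2/2 + 17*j - 12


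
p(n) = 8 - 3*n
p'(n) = -3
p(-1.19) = 11.57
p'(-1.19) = -3.00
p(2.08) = 1.76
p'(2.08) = -3.00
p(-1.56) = 12.68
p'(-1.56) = -3.00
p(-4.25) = 20.75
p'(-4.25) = -3.00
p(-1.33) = 11.99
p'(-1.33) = -3.00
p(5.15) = -7.45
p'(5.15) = -3.00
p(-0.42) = 9.26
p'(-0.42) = -3.00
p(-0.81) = 10.43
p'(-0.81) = -3.00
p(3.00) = -1.00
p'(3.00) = -3.00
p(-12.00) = 44.00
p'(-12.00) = -3.00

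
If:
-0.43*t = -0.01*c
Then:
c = 43.0*t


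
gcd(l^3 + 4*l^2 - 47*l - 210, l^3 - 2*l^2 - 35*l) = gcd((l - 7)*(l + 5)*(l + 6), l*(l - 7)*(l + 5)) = l^2 - 2*l - 35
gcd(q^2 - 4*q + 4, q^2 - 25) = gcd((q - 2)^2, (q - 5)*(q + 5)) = 1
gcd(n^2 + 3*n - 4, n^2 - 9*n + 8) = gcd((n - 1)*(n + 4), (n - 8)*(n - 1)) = n - 1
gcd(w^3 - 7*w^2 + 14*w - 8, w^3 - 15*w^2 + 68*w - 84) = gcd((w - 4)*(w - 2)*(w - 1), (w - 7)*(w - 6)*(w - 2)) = w - 2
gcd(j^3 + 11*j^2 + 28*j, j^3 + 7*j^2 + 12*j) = j^2 + 4*j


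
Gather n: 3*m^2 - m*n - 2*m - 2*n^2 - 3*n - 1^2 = 3*m^2 - 2*m - 2*n^2 + n*(-m - 3) - 1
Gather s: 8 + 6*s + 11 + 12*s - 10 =18*s + 9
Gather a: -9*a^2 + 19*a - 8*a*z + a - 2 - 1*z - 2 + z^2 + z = -9*a^2 + a*(20 - 8*z) + z^2 - 4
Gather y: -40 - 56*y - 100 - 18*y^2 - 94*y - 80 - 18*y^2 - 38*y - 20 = -36*y^2 - 188*y - 240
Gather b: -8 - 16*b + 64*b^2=64*b^2 - 16*b - 8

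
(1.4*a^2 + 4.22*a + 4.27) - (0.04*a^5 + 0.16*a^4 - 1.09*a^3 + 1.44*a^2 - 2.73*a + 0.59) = -0.04*a^5 - 0.16*a^4 + 1.09*a^3 - 0.04*a^2 + 6.95*a + 3.68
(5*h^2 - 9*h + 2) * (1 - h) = -5*h^3 + 14*h^2 - 11*h + 2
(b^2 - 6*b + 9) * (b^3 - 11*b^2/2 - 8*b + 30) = b^5 - 23*b^4/2 + 34*b^3 + 57*b^2/2 - 252*b + 270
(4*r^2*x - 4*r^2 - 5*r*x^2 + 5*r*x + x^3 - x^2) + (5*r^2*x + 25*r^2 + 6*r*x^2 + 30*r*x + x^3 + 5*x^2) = 9*r^2*x + 21*r^2 + r*x^2 + 35*r*x + 2*x^3 + 4*x^2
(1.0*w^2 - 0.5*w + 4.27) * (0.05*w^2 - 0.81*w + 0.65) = 0.05*w^4 - 0.835*w^3 + 1.2685*w^2 - 3.7837*w + 2.7755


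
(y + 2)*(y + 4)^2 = y^3 + 10*y^2 + 32*y + 32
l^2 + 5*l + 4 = (l + 1)*(l + 4)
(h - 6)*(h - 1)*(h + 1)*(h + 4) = h^4 - 2*h^3 - 25*h^2 + 2*h + 24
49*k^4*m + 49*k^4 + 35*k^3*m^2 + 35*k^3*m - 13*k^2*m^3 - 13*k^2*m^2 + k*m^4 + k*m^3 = (-7*k + m)^2*(k + m)*(k*m + k)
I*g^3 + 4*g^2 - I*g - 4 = (g + 1)*(g - 4*I)*(I*g - I)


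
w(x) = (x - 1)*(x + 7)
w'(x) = 2*x + 6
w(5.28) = 52.56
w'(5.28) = 16.56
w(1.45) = 3.80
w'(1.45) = 8.90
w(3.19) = 22.32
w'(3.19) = 12.38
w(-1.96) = -14.92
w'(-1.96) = 2.08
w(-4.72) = -13.04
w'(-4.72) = -3.44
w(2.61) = 15.47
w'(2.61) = 11.22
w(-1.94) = -14.88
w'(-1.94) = 2.12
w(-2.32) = -15.54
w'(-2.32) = 1.36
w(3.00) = 20.00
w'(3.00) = 12.00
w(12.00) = 209.00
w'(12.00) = 30.00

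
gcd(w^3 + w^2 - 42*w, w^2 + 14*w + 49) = w + 7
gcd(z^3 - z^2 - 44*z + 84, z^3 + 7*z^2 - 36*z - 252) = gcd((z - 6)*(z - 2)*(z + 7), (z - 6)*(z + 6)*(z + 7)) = z^2 + z - 42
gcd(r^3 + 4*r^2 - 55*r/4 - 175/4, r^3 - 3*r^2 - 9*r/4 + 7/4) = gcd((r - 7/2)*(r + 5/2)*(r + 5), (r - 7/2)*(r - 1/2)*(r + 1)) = r - 7/2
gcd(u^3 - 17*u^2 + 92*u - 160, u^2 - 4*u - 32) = u - 8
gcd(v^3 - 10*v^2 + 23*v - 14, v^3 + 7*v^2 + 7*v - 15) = v - 1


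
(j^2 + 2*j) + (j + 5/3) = j^2 + 3*j + 5/3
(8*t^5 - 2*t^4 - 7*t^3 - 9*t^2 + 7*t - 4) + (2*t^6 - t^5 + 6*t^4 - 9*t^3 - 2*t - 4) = 2*t^6 + 7*t^5 + 4*t^4 - 16*t^3 - 9*t^2 + 5*t - 8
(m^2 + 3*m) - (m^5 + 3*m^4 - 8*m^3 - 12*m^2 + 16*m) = -m^5 - 3*m^4 + 8*m^3 + 13*m^2 - 13*m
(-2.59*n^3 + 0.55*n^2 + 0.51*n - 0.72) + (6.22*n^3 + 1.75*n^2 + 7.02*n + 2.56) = 3.63*n^3 + 2.3*n^2 + 7.53*n + 1.84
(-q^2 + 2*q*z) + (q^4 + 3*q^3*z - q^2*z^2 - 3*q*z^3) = q^4 + 3*q^3*z - q^2*z^2 - q^2 - 3*q*z^3 + 2*q*z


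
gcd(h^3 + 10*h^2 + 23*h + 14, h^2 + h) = h + 1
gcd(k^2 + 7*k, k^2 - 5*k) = k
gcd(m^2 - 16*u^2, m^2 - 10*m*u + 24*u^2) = -m + 4*u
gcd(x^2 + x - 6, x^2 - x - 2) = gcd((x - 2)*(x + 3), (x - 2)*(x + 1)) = x - 2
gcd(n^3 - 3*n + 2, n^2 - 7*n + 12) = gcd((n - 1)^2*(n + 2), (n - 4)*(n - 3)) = 1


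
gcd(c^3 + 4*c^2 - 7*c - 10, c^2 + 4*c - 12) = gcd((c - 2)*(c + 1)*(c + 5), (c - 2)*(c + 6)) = c - 2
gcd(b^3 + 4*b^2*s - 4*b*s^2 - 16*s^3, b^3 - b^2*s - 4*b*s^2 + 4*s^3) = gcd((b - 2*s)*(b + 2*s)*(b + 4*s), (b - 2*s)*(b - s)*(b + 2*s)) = -b^2 + 4*s^2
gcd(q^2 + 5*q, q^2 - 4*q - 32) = 1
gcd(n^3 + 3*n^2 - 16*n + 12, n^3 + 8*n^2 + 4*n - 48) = n^2 + 4*n - 12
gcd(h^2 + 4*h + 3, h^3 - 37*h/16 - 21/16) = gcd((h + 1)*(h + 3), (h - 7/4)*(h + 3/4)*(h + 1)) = h + 1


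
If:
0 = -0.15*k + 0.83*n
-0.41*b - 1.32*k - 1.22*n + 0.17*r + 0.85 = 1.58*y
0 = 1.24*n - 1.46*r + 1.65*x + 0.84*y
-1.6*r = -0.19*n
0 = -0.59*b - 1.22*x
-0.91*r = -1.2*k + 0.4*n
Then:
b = 0.44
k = 0.00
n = 0.00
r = 0.00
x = -0.22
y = 0.42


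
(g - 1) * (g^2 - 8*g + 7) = g^3 - 9*g^2 + 15*g - 7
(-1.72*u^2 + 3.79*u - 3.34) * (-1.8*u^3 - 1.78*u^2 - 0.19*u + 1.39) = 3.096*u^5 - 3.7604*u^4 - 0.4074*u^3 + 2.8343*u^2 + 5.9027*u - 4.6426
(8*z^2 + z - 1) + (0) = 8*z^2 + z - 1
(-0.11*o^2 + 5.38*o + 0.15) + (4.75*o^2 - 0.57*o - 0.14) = 4.64*o^2 + 4.81*o + 0.00999999999999998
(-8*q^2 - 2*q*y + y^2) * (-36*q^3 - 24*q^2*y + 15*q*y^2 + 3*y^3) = 288*q^5 + 264*q^4*y - 108*q^3*y^2 - 78*q^2*y^3 + 9*q*y^4 + 3*y^5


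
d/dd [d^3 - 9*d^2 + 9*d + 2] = 3*d^2 - 18*d + 9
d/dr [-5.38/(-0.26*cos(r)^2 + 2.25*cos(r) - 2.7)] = (2.7976*cos(r) - 12.105)*sin(r)/(0.26*cos(r)^2 - 2.25*cos(r) + 2.7)^2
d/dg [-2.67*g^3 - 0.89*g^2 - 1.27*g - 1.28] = -8.01*g^2 - 1.78*g - 1.27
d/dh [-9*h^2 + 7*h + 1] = 7 - 18*h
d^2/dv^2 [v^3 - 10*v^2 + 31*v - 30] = 6*v - 20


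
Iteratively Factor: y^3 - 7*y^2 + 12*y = (y)*(y^2 - 7*y + 12) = y*(y - 4)*(y - 3)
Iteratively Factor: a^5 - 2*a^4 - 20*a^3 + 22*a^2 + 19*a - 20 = (a + 4)*(a^4 - 6*a^3 + 4*a^2 + 6*a - 5) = (a - 5)*(a + 4)*(a^3 - a^2 - a + 1) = (a - 5)*(a + 1)*(a + 4)*(a^2 - 2*a + 1) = (a - 5)*(a - 1)*(a + 1)*(a + 4)*(a - 1)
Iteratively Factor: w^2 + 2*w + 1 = (w + 1)*(w + 1)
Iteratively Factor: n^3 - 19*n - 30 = (n - 5)*(n^2 + 5*n + 6) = (n - 5)*(n + 2)*(n + 3)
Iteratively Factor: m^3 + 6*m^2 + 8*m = (m)*(m^2 + 6*m + 8) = m*(m + 2)*(m + 4)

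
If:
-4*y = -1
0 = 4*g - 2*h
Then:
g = h/2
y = 1/4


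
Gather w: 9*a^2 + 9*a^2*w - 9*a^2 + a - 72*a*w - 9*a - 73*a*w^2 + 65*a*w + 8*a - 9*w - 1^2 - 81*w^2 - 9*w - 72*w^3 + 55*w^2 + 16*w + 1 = -72*w^3 + w^2*(-73*a - 26) + w*(9*a^2 - 7*a - 2)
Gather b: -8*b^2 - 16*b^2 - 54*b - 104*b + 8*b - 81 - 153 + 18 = -24*b^2 - 150*b - 216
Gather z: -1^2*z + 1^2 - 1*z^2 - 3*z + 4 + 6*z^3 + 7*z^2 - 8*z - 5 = 6*z^3 + 6*z^2 - 12*z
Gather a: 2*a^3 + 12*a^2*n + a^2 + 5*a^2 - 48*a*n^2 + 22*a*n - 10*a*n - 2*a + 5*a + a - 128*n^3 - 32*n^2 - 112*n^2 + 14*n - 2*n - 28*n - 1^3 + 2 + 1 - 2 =2*a^3 + a^2*(12*n + 6) + a*(-48*n^2 + 12*n + 4) - 128*n^3 - 144*n^2 - 16*n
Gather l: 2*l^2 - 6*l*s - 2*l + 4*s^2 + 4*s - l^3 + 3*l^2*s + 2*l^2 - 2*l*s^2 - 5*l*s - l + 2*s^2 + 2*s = -l^3 + l^2*(3*s + 4) + l*(-2*s^2 - 11*s - 3) + 6*s^2 + 6*s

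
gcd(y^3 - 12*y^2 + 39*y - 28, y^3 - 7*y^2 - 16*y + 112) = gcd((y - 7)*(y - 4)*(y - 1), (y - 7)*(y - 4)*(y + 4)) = y^2 - 11*y + 28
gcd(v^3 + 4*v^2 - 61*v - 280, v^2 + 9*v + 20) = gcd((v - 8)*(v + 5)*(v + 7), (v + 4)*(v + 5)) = v + 5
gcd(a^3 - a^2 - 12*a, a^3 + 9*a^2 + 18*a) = a^2 + 3*a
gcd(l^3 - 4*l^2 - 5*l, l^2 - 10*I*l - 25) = 1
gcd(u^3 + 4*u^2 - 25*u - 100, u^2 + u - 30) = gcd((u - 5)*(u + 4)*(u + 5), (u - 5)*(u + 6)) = u - 5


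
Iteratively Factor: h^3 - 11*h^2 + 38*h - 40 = (h - 5)*(h^2 - 6*h + 8) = (h - 5)*(h - 2)*(h - 4)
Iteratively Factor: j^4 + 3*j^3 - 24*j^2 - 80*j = (j - 5)*(j^3 + 8*j^2 + 16*j) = j*(j - 5)*(j^2 + 8*j + 16) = j*(j - 5)*(j + 4)*(j + 4)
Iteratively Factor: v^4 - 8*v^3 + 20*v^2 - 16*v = (v - 2)*(v^3 - 6*v^2 + 8*v) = (v - 4)*(v - 2)*(v^2 - 2*v) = v*(v - 4)*(v - 2)*(v - 2)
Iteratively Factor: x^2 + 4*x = (x)*(x + 4)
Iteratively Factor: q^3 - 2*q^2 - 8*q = (q + 2)*(q^2 - 4*q) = q*(q + 2)*(q - 4)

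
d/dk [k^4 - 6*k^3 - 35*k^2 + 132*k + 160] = 4*k^3 - 18*k^2 - 70*k + 132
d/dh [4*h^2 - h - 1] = 8*h - 1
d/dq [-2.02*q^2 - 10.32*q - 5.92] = -4.04*q - 10.32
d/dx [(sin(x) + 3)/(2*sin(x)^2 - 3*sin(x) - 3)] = (-12*sin(x) + cos(2*x) + 5)*cos(x)/(3*sin(x) + cos(2*x) + 2)^2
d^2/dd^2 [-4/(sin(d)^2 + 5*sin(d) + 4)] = 4*(4*sin(d)^3 + 11*sin(d)^2 - 8*sin(d) - 42)/((sin(d) + 1)^2*(sin(d) + 4)^3)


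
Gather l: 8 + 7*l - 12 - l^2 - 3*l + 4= -l^2 + 4*l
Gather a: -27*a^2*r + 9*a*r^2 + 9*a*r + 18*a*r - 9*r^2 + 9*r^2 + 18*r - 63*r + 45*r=-27*a^2*r + a*(9*r^2 + 27*r)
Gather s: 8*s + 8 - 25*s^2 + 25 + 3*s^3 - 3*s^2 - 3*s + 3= 3*s^3 - 28*s^2 + 5*s + 36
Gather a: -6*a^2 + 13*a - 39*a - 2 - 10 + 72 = -6*a^2 - 26*a + 60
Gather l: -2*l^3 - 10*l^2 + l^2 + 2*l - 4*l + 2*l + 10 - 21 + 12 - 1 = -2*l^3 - 9*l^2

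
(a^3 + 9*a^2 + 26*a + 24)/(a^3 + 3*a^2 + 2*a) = (a^2 + 7*a + 12)/(a*(a + 1))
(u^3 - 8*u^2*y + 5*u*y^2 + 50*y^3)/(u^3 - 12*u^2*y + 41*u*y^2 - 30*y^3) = (u^2 - 3*u*y - 10*y^2)/(u^2 - 7*u*y + 6*y^2)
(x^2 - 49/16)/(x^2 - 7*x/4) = (x + 7/4)/x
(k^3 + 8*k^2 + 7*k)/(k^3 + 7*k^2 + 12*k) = (k^2 + 8*k + 7)/(k^2 + 7*k + 12)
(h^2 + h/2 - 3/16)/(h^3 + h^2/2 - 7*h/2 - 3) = (2*h^2 + h - 3/8)/(2*h^3 + h^2 - 7*h - 6)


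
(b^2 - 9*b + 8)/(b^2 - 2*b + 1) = (b - 8)/(b - 1)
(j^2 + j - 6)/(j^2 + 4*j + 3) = (j - 2)/(j + 1)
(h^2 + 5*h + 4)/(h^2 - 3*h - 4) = (h + 4)/(h - 4)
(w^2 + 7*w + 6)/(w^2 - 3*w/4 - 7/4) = 4*(w + 6)/(4*w - 7)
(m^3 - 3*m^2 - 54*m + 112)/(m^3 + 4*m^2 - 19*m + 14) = (m - 8)/(m - 1)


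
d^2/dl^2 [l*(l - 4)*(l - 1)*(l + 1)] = 12*l^2 - 24*l - 2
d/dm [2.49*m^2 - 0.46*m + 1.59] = 4.98*m - 0.46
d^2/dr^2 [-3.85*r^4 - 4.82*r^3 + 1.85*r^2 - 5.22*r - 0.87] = -46.2*r^2 - 28.92*r + 3.7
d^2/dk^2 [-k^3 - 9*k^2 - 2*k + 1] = -6*k - 18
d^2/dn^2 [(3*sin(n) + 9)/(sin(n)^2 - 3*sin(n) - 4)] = 3*(-sin(n)^4 - 14*sin(n)^3 + 19*sin(n)^2 - 64*sin(n) + 54)/((sin(n) - 4)^3*(sin(n) + 1)^2)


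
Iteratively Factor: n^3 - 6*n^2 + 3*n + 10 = (n - 2)*(n^2 - 4*n - 5) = (n - 5)*(n - 2)*(n + 1)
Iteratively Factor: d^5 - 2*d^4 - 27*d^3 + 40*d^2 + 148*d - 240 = (d - 5)*(d^4 + 3*d^3 - 12*d^2 - 20*d + 48) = (d - 5)*(d + 4)*(d^3 - d^2 - 8*d + 12) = (d - 5)*(d - 2)*(d + 4)*(d^2 + d - 6) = (d - 5)*(d - 2)*(d + 3)*(d + 4)*(d - 2)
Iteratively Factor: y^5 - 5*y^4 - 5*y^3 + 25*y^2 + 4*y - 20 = (y - 1)*(y^4 - 4*y^3 - 9*y^2 + 16*y + 20) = (y - 2)*(y - 1)*(y^3 - 2*y^2 - 13*y - 10) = (y - 2)*(y - 1)*(y + 1)*(y^2 - 3*y - 10) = (y - 2)*(y - 1)*(y + 1)*(y + 2)*(y - 5)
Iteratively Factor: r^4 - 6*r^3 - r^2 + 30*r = (r)*(r^3 - 6*r^2 - r + 30) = r*(r - 3)*(r^2 - 3*r - 10) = r*(r - 5)*(r - 3)*(r + 2)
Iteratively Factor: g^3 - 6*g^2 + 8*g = (g - 2)*(g^2 - 4*g) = (g - 4)*(g - 2)*(g)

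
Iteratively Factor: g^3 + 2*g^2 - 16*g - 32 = (g + 4)*(g^2 - 2*g - 8) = (g - 4)*(g + 4)*(g + 2)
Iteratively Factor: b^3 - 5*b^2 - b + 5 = (b - 1)*(b^2 - 4*b - 5) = (b - 1)*(b + 1)*(b - 5)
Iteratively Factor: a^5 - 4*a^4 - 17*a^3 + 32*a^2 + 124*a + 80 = (a + 2)*(a^4 - 6*a^3 - 5*a^2 + 42*a + 40) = (a + 2)^2*(a^3 - 8*a^2 + 11*a + 20) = (a + 1)*(a + 2)^2*(a^2 - 9*a + 20) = (a - 5)*(a + 1)*(a + 2)^2*(a - 4)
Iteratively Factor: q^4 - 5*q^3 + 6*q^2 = (q)*(q^3 - 5*q^2 + 6*q) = q*(q - 3)*(q^2 - 2*q) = q*(q - 3)*(q - 2)*(q)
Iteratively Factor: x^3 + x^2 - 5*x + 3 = (x + 3)*(x^2 - 2*x + 1) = (x - 1)*(x + 3)*(x - 1)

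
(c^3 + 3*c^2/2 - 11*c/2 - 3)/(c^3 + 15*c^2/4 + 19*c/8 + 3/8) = 4*(c - 2)/(4*c + 1)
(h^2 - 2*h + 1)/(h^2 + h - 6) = (h^2 - 2*h + 1)/(h^2 + h - 6)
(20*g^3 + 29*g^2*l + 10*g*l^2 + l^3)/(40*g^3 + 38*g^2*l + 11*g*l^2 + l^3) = (g + l)/(2*g + l)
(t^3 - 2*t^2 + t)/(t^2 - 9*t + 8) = t*(t - 1)/(t - 8)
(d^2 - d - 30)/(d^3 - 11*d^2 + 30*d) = (d + 5)/(d*(d - 5))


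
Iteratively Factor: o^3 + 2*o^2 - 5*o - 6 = (o + 3)*(o^2 - o - 2) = (o - 2)*(o + 3)*(o + 1)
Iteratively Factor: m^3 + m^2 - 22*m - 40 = (m + 2)*(m^2 - m - 20) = (m - 5)*(m + 2)*(m + 4)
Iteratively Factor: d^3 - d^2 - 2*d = (d + 1)*(d^2 - 2*d) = d*(d + 1)*(d - 2)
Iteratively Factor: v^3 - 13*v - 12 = (v - 4)*(v^2 + 4*v + 3) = (v - 4)*(v + 3)*(v + 1)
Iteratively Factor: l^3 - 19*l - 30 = (l + 3)*(l^2 - 3*l - 10) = (l + 2)*(l + 3)*(l - 5)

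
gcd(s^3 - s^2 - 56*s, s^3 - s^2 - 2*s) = s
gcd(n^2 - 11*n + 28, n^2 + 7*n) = 1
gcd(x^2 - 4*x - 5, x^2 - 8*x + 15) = x - 5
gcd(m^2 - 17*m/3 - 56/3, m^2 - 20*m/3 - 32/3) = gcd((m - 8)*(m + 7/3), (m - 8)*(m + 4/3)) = m - 8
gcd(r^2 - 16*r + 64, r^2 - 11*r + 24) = r - 8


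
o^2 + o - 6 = (o - 2)*(o + 3)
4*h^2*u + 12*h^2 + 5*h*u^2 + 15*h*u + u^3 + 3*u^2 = (h + u)*(4*h + u)*(u + 3)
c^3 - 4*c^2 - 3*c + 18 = (c - 3)^2*(c + 2)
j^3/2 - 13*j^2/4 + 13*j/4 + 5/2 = (j/2 + 1/4)*(j - 5)*(j - 2)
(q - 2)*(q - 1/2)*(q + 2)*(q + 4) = q^4 + 7*q^3/2 - 6*q^2 - 14*q + 8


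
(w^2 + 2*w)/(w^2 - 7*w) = (w + 2)/(w - 7)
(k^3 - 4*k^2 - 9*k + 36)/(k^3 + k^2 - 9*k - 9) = (k - 4)/(k + 1)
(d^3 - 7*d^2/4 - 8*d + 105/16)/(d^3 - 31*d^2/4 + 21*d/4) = (d^2 - d - 35/4)/(d*(d - 7))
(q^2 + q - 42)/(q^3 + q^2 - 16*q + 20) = (q^2 + q - 42)/(q^3 + q^2 - 16*q + 20)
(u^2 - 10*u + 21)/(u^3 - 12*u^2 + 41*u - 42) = 1/(u - 2)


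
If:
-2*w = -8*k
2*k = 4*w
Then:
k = 0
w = 0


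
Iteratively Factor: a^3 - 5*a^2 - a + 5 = (a + 1)*(a^2 - 6*a + 5) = (a - 1)*(a + 1)*(a - 5)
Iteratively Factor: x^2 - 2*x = (x - 2)*(x)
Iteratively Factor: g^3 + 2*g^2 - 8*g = (g + 4)*(g^2 - 2*g) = (g - 2)*(g + 4)*(g)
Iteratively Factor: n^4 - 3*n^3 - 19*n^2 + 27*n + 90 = (n + 3)*(n^3 - 6*n^2 - n + 30) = (n + 2)*(n + 3)*(n^2 - 8*n + 15) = (n - 3)*(n + 2)*(n + 3)*(n - 5)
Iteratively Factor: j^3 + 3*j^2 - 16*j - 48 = (j + 3)*(j^2 - 16) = (j + 3)*(j + 4)*(j - 4)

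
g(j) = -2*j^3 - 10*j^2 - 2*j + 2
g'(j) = -6*j^2 - 20*j - 2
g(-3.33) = -28.38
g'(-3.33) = -1.93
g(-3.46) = -27.95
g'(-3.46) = -4.63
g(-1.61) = -12.35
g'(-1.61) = 14.65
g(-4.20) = -17.82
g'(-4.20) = -23.84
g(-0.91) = -2.95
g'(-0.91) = 11.23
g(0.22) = 1.05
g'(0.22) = -6.69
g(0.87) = -8.63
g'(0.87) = -23.94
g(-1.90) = -16.58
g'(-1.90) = 14.34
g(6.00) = -802.00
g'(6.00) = -338.00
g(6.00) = -802.00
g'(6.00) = -338.00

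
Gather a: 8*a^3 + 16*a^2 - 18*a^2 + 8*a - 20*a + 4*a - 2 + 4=8*a^3 - 2*a^2 - 8*a + 2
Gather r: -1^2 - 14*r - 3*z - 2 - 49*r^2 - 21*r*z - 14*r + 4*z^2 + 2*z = -49*r^2 + r*(-21*z - 28) + 4*z^2 - z - 3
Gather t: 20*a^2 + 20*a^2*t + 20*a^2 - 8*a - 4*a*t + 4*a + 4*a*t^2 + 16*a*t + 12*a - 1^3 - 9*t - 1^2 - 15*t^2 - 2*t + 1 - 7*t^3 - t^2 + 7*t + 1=40*a^2 + 8*a - 7*t^3 + t^2*(4*a - 16) + t*(20*a^2 + 12*a - 4)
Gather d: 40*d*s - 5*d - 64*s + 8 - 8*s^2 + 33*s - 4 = d*(40*s - 5) - 8*s^2 - 31*s + 4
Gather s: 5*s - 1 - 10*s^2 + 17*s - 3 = -10*s^2 + 22*s - 4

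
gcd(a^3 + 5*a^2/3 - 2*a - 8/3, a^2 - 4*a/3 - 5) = 1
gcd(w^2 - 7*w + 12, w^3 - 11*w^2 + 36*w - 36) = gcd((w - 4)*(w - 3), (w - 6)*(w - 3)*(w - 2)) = w - 3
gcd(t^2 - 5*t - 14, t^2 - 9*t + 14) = t - 7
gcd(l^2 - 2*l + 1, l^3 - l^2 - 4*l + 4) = l - 1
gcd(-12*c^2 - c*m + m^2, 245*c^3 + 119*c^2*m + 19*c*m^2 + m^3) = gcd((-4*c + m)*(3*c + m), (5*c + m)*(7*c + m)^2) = 1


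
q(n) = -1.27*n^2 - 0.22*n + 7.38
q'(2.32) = -6.11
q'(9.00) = -23.08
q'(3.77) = -9.80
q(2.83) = -3.41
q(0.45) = 7.02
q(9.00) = -97.47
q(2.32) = 0.03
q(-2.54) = -0.25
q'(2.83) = -7.41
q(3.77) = -11.50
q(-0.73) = 6.86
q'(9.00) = -23.08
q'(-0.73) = 1.63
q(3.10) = -5.51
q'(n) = -2.54*n - 0.22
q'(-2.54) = 6.23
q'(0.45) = -1.36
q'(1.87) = -4.97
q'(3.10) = -8.09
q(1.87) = 2.53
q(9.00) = -97.47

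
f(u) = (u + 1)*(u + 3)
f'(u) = 2*u + 4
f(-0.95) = 0.10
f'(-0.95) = 2.10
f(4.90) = 46.61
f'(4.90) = 13.80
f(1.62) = 12.10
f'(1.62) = 7.24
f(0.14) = 3.58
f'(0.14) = 4.28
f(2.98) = 23.80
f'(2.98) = 9.96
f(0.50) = 5.25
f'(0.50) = 5.00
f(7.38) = 86.98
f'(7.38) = 18.76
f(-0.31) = 1.86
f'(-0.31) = 3.38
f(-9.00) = 48.00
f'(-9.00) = -14.00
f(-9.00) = 48.00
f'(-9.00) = -14.00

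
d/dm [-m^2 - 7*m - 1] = -2*m - 7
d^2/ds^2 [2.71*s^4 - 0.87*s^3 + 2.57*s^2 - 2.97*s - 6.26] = 32.52*s^2 - 5.22*s + 5.14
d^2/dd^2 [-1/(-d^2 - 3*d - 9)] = 2*(-d^2 - 3*d + (2*d + 3)^2 - 9)/(d^2 + 3*d + 9)^3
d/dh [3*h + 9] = 3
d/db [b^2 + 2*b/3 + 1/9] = 2*b + 2/3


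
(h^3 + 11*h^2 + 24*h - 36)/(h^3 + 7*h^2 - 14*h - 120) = (h^2 + 5*h - 6)/(h^2 + h - 20)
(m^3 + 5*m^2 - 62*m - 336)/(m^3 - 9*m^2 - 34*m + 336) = (m + 7)/(m - 7)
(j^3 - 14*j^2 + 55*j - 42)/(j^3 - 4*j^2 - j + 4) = (j^2 - 13*j + 42)/(j^2 - 3*j - 4)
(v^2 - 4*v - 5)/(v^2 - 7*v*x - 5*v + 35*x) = (-v - 1)/(-v + 7*x)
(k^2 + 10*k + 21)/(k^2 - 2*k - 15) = (k + 7)/(k - 5)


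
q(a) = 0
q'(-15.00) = 0.00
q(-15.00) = 0.00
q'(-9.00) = 0.00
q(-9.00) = 0.00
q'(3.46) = 0.00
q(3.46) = 0.00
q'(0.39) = 0.00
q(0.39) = 0.00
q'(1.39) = 0.00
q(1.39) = 0.00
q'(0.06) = 0.00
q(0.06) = 0.00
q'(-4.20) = 0.00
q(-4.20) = 0.00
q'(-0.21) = 0.00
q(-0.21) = 0.00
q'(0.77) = 0.00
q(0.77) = 0.00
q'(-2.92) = 0.00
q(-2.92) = 0.00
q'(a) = 0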